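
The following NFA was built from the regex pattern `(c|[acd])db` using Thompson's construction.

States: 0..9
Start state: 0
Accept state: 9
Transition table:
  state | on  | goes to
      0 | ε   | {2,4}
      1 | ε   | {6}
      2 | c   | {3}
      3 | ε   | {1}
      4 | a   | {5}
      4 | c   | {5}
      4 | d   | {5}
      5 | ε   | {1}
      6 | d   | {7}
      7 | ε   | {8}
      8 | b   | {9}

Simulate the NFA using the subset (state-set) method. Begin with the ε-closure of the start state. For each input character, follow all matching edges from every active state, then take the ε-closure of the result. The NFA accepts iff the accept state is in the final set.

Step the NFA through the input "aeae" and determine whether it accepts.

S₀ = ε-closure({0}) = {0,2,4}
'a' @ 1: {1,5,6}
'e' @ 2: {}  — dead — no transitions
rest 'ae' ignored (set empty)
after full input: {}  (accept=9 not in)

Answer: REJECT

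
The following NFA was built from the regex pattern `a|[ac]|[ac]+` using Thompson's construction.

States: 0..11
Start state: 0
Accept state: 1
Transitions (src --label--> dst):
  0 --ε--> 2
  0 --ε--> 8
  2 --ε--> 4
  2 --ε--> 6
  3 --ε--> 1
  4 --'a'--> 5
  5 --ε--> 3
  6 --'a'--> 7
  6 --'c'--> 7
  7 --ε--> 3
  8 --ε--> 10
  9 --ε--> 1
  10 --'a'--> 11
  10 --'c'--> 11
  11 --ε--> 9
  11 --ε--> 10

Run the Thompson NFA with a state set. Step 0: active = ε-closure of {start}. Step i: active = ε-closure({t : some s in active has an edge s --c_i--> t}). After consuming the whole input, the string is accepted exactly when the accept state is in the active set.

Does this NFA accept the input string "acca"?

Answer: ACCEPT

Trace:
initial (ε-close {0}): {0,2,4,6,8,10}
'a' @ 1: {1,3,5,7,9,10,11}  [accepting]
'c' @ 2: {1,9,10,11}  [accepting]
'c' @ 3: {1,9,10,11}  [accepting]
'a' @ 4: {1,9,10,11}  [accepting]
final: {1,9,10,11}; accept 1 in set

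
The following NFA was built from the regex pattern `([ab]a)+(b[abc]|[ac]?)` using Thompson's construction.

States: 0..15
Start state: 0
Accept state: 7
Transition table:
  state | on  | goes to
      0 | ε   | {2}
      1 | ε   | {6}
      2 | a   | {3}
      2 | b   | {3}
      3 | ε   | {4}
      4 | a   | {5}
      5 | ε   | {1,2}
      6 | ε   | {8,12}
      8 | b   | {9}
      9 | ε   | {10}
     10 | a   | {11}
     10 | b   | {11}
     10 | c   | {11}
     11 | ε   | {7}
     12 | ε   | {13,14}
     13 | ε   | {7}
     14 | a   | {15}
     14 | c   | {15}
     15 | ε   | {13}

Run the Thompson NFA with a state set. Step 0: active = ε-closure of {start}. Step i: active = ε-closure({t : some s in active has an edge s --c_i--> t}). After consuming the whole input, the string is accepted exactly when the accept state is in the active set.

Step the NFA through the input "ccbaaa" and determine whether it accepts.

initial (ε-close {0}): {0,2}
'c' @ 1: {}  — no active states
rest 'cbaaa' ignored (set empty)
end set {} — state 7 not in

Answer: REJECT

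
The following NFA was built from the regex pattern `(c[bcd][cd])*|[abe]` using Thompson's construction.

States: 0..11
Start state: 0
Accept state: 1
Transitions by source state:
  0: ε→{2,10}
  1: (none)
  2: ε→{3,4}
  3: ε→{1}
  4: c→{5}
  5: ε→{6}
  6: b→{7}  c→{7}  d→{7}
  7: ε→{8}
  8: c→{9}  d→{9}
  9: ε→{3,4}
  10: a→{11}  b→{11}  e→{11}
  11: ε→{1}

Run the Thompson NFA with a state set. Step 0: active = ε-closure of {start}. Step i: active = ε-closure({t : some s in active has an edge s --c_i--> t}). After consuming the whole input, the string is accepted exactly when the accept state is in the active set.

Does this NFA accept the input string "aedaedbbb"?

Answer: REJECT

Trace:
start: ε-closure({0}) = {0,1,2,3,4,10}
'a' @ 1: {1,11}  ✓accept
'e' @ 2: {}  — dead — no transitions
rest 'daedbbb' ignored (set empty)
final: {}; accept 1 not in set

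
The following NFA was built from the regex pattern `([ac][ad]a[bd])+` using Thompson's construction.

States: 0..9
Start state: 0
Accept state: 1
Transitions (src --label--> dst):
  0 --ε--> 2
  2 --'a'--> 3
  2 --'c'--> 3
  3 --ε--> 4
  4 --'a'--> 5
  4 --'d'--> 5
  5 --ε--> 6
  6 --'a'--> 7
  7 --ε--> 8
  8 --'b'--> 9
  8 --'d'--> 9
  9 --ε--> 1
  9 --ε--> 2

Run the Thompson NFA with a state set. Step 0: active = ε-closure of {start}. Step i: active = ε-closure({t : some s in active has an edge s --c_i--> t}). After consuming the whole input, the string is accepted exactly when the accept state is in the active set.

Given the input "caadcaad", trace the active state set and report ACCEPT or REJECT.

Answer: ACCEPT

Derivation:
S₀ = ε-closure({0}) = {0,2}
'c' @ 1: {3,4}
'a' @ 2: {5,6}
'a' @ 3: {7,8}
'd' @ 4: {1,2,9}  (accept∈set)
'c' @ 5: {3,4}
'a' @ 6: {5,6}
'a' @ 7: {7,8}
'd' @ 8: {1,2,9}  (accept∈set)
end set {1,2,9} — state 1 in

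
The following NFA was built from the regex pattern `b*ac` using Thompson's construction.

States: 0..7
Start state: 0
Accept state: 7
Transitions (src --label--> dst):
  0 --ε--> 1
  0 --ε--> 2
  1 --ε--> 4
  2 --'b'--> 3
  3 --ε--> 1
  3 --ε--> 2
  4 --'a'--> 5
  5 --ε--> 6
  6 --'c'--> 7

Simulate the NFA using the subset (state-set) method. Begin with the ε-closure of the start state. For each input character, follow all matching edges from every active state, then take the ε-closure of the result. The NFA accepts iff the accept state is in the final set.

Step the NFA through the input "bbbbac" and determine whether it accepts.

initial (ε-close {0}): {0,1,2,4}
'b' @ 1: {1,2,3,4}
'b' @ 2: {1,2,3,4}
'b' @ 3: {1,2,3,4}
'b' @ 4: {1,2,3,4}
'a' @ 5: {5,6}
'c' @ 6: {7}  (accept∈set)
end set {7} — state 7 in

Answer: ACCEPT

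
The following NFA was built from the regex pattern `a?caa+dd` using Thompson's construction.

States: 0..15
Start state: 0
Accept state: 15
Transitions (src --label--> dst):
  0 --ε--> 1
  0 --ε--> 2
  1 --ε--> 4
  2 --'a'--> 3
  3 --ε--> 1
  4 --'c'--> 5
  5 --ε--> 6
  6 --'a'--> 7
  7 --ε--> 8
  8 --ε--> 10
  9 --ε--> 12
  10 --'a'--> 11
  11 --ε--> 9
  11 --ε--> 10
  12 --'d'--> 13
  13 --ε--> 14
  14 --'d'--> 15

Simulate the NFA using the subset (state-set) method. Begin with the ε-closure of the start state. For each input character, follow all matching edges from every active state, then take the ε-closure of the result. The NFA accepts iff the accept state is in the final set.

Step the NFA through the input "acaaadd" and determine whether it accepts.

initial (ε-close {0}): {0,1,2,4}
'a' @ 1: {1,3,4}
'c' @ 2: {5,6}
'a' @ 3: {7,8,10}
'a' @ 4: {9,10,11,12}
'a' @ 5: {9,10,11,12}
'd' @ 6: {13,14}
'd' @ 7: {15}  (accept∈set)
final: {15}; accept 15 in set

Answer: ACCEPT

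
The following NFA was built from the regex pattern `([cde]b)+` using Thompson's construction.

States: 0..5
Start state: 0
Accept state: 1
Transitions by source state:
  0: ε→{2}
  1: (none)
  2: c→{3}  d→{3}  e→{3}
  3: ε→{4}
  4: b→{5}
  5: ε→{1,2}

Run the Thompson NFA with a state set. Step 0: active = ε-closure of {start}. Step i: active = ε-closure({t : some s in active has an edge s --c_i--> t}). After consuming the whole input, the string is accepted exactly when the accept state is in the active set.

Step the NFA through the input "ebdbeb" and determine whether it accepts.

S₀ = ε-closure({0}) = {0,2}
'e' @ 1: {3,4}
'b' @ 2: {1,2,5}  [accepting]
'd' @ 3: {3,4}
'b' @ 4: {1,2,5}  [accepting]
'e' @ 5: {3,4}
'b' @ 6: {1,2,5}  [accepting]
after full input: {1,2,5}  (accept=1 in)

Answer: ACCEPT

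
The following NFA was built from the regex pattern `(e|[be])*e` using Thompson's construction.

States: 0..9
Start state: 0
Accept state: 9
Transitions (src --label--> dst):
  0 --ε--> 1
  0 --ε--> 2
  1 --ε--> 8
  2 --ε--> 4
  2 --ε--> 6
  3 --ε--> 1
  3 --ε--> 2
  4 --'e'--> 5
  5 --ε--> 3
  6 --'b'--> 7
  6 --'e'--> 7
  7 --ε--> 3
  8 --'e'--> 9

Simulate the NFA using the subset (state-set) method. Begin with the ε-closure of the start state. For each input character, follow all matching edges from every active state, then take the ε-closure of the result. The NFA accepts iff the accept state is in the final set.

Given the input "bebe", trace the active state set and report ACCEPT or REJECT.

start: ε-closure({0}) = {0,1,2,4,6,8}
'b' @ 1: {1,2,3,4,6,7,8}
'e' @ 2: {1,2,3,4,5,6,7,8,9}  [accepting]
'b' @ 3: {1,2,3,4,6,7,8}
'e' @ 4: {1,2,3,4,5,6,7,8,9}  [accepting]
after full input: {1,2,3,4,5,6,7,8,9}  (accept=9 in)

Answer: ACCEPT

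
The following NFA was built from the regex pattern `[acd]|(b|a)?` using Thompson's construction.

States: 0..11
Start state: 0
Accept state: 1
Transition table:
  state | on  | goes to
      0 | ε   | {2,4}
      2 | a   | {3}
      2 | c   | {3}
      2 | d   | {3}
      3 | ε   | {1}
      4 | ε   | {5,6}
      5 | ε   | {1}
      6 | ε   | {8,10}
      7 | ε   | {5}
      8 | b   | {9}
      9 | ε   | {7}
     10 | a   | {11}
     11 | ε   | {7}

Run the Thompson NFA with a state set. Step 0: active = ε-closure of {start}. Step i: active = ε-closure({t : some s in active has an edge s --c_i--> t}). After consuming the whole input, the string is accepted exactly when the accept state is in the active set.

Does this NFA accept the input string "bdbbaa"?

initial (ε-close {0}): {0,1,2,4,5,6,8,10}
'b' @ 1: {1,5,7,9}  ✓accept
'd' @ 2: {}  — dead — no transitions
rest 'bbaa' ignored (set empty)
final: {}; accept 1 not in set

Answer: REJECT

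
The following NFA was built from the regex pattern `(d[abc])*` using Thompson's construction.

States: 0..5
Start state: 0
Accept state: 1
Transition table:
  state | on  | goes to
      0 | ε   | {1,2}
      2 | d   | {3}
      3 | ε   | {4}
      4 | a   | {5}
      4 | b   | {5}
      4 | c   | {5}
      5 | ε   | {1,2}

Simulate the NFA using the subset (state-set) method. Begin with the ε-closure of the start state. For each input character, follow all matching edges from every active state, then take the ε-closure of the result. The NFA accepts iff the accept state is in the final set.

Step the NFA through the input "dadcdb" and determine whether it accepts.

start: ε-closure({0}) = {0,1,2}
'd' @ 1: {3,4}
'a' @ 2: {1,2,5}  ✓accept
'd' @ 3: {3,4}
'c' @ 4: {1,2,5}  ✓accept
'd' @ 5: {3,4}
'b' @ 6: {1,2,5}  ✓accept
end set {1,2,5} — state 1 in

Answer: ACCEPT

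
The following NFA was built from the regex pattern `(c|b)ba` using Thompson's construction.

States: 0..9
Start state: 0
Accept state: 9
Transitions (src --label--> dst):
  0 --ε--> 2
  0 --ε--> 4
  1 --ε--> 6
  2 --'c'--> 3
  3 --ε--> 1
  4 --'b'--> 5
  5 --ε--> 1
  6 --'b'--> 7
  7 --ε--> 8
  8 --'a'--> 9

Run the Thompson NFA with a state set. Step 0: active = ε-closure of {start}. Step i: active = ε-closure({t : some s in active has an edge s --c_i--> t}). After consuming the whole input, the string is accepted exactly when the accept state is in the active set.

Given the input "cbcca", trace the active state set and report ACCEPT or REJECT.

S₀ = ε-closure({0}) = {0,2,4}
'c' @ 1: {1,3,6}
'b' @ 2: {7,8}
'c' @ 3: {}  — state set empty
rest 'ca' ignored (set empty)
final: {}; accept 9 not in set

Answer: REJECT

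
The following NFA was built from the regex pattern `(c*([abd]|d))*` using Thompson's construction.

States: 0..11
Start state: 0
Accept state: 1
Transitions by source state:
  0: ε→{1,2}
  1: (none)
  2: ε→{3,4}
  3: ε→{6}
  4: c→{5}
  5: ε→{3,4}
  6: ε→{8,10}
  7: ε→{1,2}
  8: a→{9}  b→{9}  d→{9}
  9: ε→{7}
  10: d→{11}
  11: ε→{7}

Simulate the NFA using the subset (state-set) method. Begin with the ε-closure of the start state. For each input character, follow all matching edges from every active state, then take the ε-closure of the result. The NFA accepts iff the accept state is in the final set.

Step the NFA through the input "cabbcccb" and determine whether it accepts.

start: ε-closure({0}) = {0,1,2,3,4,6,8,10}
'c' @ 1: {3,4,5,6,8,10}
'a' @ 2: {1,2,3,4,6,7,8,9,10}  ✓accept
'b' @ 3: {1,2,3,4,6,7,8,9,10}  ✓accept
'b' @ 4: {1,2,3,4,6,7,8,9,10}  ✓accept
'c' @ 5: {3,4,5,6,8,10}
'c' @ 6: {3,4,5,6,8,10}
'c' @ 7: {3,4,5,6,8,10}
'b' @ 8: {1,2,3,4,6,7,8,9,10}  ✓accept
after full input: {1,2,3,4,6,7,8,9,10}  (accept=1 in)

Answer: ACCEPT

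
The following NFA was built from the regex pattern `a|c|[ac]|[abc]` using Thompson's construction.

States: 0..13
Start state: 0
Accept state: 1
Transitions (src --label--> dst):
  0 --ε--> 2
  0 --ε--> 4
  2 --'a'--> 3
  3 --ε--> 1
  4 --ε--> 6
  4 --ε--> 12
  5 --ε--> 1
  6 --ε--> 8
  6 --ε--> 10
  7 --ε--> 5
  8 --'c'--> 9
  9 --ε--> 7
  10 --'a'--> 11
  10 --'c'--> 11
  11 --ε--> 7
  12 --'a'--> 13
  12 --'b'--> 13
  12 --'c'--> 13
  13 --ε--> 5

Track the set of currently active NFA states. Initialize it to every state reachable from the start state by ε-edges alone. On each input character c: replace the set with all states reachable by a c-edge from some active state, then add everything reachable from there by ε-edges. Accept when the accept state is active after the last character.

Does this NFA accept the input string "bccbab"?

Answer: REJECT

Derivation:
start: ε-closure({0}) = {0,2,4,6,8,10,12}
'b' @ 1: {1,5,13}  (accept∈set)
'c' @ 2: {}  — dead — no transitions
rest 'cbab' ignored (set empty)
final: {}; accept 1 not in set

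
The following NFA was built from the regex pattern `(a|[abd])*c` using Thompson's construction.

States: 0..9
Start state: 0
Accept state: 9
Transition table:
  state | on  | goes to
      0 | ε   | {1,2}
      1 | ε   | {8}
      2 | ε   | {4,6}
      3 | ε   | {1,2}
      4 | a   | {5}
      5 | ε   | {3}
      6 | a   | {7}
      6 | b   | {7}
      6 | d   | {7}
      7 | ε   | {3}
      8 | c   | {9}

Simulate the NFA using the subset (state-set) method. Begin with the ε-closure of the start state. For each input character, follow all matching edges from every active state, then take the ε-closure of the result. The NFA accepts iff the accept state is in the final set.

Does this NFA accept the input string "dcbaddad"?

S₀ = ε-closure({0}) = {0,1,2,4,6,8}
'd' @ 1: {1,2,3,4,6,7,8}
'c' @ 2: {9}  [accepting]
'b' @ 3: {}  — state set empty
rest 'addad' ignored (set empty)
end set {} — state 9 not in

Answer: REJECT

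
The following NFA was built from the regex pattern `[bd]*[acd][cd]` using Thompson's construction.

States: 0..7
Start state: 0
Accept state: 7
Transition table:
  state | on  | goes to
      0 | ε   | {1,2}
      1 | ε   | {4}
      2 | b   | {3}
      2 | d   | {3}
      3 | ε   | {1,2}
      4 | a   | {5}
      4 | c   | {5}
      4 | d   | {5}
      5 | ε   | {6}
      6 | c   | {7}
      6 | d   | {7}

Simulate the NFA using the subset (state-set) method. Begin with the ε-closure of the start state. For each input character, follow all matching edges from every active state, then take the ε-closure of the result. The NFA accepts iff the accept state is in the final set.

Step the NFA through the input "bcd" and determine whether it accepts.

S₀ = ε-closure({0}) = {0,1,2,4}
'b' @ 1: {1,2,3,4}
'c' @ 2: {5,6}
'd' @ 3: {7}  ✓accept
after full input: {7}  (accept=7 in)

Answer: ACCEPT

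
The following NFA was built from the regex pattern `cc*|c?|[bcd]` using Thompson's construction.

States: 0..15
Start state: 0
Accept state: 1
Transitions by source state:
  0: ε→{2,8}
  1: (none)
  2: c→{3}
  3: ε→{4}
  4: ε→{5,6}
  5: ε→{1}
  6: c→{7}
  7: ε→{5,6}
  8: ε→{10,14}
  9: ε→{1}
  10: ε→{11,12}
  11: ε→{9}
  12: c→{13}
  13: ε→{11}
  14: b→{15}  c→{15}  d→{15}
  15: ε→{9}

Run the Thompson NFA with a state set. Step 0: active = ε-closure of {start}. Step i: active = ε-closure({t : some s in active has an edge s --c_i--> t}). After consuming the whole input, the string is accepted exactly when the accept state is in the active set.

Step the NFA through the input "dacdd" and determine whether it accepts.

Answer: REJECT

Derivation:
S₀ = ε-closure({0}) = {0,1,2,8,9,10,11,12,14}
'd' @ 1: {1,9,15}  ✓accept
'a' @ 2: {}  — dead — no transitions
rest 'cdd' ignored (set empty)
end set {} — state 1 not in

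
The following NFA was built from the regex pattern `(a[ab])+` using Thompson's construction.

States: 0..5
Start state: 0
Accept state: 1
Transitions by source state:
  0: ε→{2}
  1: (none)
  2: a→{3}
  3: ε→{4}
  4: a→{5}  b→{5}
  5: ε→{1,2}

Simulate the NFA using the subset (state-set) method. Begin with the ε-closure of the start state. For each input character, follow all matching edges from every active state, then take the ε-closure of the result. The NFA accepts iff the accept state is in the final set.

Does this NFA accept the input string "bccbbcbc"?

Answer: REJECT

Trace:
initial (ε-close {0}): {0,2}
'b' @ 1: {}  — state set empty
rest 'ccbbcbc' ignored (set empty)
end set {} — state 1 not in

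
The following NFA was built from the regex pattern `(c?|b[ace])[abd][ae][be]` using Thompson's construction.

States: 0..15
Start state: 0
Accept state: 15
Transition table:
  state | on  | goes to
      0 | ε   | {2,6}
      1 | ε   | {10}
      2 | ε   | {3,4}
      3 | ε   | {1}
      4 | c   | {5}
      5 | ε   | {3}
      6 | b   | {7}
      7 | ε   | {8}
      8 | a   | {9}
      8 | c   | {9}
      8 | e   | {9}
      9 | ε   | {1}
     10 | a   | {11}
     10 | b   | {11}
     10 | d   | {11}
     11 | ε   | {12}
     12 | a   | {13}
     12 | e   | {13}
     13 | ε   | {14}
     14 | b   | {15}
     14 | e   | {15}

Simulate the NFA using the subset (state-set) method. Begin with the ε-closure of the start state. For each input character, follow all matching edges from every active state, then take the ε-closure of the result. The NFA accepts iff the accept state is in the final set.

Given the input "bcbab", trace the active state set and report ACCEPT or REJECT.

Answer: ACCEPT

Derivation:
start: ε-closure({0}) = {0,1,2,3,4,6,10}
'b' @ 1: {7,8,11,12}
'c' @ 2: {1,9,10}
'b' @ 3: {11,12}
'a' @ 4: {13,14}
'b' @ 5: {15}  ✓accept
final: {15}; accept 15 in set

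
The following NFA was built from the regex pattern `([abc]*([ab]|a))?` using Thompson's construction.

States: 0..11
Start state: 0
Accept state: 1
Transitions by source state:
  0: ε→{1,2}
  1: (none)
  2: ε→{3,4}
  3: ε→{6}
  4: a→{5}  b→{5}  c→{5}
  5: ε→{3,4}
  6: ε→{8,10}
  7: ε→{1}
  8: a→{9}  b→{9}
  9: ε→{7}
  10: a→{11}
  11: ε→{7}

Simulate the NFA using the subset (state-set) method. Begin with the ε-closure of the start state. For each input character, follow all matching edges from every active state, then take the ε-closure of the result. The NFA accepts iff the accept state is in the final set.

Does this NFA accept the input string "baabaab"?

Answer: ACCEPT

Derivation:
initial (ε-close {0}): {0,1,2,3,4,6,8,10}
'b' @ 1: {1,3,4,5,6,7,8,9,10}  (accept∈set)
'a' @ 2: {1,3,4,5,6,7,8,9,10,11}  (accept∈set)
'a' @ 3: {1,3,4,5,6,7,8,9,10,11}  (accept∈set)
'b' @ 4: {1,3,4,5,6,7,8,9,10}  (accept∈set)
'a' @ 5: {1,3,4,5,6,7,8,9,10,11}  (accept∈set)
'a' @ 6: {1,3,4,5,6,7,8,9,10,11}  (accept∈set)
'b' @ 7: {1,3,4,5,6,7,8,9,10}  (accept∈set)
after full input: {1,3,4,5,6,7,8,9,10}  (accept=1 in)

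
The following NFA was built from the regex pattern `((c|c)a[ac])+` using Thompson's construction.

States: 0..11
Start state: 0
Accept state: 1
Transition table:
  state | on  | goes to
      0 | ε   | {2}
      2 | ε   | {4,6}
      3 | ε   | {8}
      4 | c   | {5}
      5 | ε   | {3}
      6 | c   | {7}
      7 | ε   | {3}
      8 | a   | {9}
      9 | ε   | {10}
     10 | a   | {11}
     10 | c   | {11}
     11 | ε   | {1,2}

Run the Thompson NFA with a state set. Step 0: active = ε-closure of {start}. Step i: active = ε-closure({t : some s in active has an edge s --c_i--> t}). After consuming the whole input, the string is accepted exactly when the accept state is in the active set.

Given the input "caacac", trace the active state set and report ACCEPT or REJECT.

Answer: ACCEPT

Derivation:
initial (ε-close {0}): {0,2,4,6}
'c' @ 1: {3,5,7,8}
'a' @ 2: {9,10}
'a' @ 3: {1,2,4,6,11}  [accepting]
'c' @ 4: {3,5,7,8}
'a' @ 5: {9,10}
'c' @ 6: {1,2,4,6,11}  [accepting]
final: {1,2,4,6,11}; accept 1 in set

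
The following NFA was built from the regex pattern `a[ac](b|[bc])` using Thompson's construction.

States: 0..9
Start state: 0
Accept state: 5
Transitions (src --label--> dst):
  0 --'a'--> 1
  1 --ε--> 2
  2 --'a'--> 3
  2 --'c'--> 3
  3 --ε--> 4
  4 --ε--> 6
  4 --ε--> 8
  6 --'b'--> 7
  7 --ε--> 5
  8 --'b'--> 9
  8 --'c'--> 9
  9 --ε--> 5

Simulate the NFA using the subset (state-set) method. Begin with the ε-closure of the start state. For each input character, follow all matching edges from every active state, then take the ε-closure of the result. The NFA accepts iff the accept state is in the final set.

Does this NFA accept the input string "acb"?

Answer: ACCEPT

Trace:
S₀ = ε-closure({0}) = {0}
'a' @ 1: {1,2}
'c' @ 2: {3,4,6,8}
'b' @ 3: {5,7,9}  (accept∈set)
after full input: {5,7,9}  (accept=5 in)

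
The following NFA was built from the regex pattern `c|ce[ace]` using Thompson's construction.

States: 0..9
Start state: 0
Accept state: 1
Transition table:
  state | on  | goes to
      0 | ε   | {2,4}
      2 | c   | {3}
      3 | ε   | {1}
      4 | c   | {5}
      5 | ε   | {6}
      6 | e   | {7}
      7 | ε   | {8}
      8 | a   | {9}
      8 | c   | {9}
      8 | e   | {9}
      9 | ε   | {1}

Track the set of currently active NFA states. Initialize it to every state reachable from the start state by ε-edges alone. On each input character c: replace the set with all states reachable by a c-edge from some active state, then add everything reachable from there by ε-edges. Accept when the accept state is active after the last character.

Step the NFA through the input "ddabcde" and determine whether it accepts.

Answer: REJECT

Derivation:
S₀ = ε-closure({0}) = {0,2,4}
'd' @ 1: {}  — dead — no transitions
rest 'dabcde' ignored (set empty)
final: {}; accept 1 not in set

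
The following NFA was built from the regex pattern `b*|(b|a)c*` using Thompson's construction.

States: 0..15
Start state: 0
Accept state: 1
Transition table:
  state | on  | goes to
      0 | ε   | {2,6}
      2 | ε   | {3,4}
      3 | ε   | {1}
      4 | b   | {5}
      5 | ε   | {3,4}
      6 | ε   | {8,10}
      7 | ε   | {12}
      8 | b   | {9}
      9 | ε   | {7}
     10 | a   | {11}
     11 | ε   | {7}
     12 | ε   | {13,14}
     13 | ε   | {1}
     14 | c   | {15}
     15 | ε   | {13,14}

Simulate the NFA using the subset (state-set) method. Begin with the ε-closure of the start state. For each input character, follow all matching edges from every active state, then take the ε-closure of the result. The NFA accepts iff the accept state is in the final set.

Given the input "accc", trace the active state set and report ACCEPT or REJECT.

S₀ = ε-closure({0}) = {0,1,2,3,4,6,8,10}
'a' @ 1: {1,7,11,12,13,14}  (accept∈set)
'c' @ 2: {1,13,14,15}  (accept∈set)
'c' @ 3: {1,13,14,15}  (accept∈set)
'c' @ 4: {1,13,14,15}  (accept∈set)
after full input: {1,13,14,15}  (accept=1 in)

Answer: ACCEPT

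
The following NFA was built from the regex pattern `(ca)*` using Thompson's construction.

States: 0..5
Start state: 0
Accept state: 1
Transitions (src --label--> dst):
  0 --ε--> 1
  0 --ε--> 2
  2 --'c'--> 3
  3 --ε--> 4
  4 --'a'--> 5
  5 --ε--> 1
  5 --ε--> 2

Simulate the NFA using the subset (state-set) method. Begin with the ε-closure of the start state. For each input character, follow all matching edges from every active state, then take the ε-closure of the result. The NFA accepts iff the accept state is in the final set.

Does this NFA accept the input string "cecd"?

Answer: REJECT

Trace:
initial (ε-close {0}): {0,1,2}
'c' @ 1: {3,4}
'e' @ 2: {}  — dead — no transitions
rest 'cd' ignored (set empty)
final: {}; accept 1 not in set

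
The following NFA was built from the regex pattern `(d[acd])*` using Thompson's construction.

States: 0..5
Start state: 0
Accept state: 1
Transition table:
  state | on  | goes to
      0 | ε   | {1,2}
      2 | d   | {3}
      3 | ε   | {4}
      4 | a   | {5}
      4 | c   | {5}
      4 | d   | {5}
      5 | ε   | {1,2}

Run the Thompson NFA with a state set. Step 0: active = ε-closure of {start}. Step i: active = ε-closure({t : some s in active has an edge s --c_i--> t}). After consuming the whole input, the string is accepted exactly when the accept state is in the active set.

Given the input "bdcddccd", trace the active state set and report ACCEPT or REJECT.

Answer: REJECT

Derivation:
start: ε-closure({0}) = {0,1,2}
'b' @ 1: {}  — no active states
rest 'dcddccd' ignored (set empty)
final: {}; accept 1 not in set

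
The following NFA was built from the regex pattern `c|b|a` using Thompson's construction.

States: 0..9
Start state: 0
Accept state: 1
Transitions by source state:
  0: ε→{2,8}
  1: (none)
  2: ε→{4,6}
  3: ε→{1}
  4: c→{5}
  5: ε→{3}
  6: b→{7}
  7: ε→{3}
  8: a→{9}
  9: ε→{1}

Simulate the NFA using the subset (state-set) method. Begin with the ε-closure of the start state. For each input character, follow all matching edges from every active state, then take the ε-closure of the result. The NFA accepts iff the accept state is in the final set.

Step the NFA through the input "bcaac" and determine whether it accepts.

Answer: REJECT

Derivation:
start: ε-closure({0}) = {0,2,4,6,8}
'b' @ 1: {1,3,7}  ✓accept
'c' @ 2: {}  — dead — no transitions
rest 'aac' ignored (set empty)
final: {}; accept 1 not in set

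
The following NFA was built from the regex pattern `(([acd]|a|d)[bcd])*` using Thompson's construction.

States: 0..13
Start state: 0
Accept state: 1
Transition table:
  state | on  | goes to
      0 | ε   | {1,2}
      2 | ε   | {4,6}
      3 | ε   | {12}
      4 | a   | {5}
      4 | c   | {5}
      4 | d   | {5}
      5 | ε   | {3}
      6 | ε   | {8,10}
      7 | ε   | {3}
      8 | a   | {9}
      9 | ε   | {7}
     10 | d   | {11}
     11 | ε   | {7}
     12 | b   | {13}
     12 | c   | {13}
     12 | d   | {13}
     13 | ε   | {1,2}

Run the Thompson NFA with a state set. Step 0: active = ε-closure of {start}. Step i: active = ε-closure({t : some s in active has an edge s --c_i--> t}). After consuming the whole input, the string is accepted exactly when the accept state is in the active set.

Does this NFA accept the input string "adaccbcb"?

Answer: ACCEPT

Derivation:
S₀ = ε-closure({0}) = {0,1,2,4,6,8,10}
'a' @ 1: {3,5,7,9,12}
'd' @ 2: {1,2,4,6,8,10,13}  [accepting]
'a' @ 3: {3,5,7,9,12}
'c' @ 4: {1,2,4,6,8,10,13}  [accepting]
'c' @ 5: {3,5,12}
'b' @ 6: {1,2,4,6,8,10,13}  [accepting]
'c' @ 7: {3,5,12}
'b' @ 8: {1,2,4,6,8,10,13}  [accepting]
after full input: {1,2,4,6,8,10,13}  (accept=1 in)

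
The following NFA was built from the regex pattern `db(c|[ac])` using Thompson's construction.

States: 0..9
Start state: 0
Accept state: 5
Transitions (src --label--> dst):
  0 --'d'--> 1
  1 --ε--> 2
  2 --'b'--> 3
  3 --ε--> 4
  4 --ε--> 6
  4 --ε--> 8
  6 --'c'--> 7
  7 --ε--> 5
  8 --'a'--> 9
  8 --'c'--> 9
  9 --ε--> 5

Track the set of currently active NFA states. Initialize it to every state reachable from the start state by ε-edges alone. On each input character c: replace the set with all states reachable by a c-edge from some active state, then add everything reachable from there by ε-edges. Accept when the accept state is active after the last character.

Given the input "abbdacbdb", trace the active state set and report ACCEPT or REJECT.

Answer: REJECT

Trace:
start: ε-closure({0}) = {0}
'a' @ 1: {}  — no active states
rest 'bbdacbdb' ignored (set empty)
after full input: {}  (accept=5 not in)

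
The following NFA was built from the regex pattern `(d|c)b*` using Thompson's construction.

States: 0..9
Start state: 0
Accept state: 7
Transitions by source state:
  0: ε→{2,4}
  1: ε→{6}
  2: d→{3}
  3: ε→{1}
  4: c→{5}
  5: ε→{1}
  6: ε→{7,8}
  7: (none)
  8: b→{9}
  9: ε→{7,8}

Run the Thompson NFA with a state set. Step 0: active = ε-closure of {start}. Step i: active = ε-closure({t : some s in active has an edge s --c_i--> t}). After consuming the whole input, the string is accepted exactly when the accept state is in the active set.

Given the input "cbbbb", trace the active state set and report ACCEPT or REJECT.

Answer: ACCEPT

Steps:
initial (ε-close {0}): {0,2,4}
'c' @ 1: {1,5,6,7,8}  ✓accept
'b' @ 2: {7,8,9}  ✓accept
'b' @ 3: {7,8,9}  ✓accept
'b' @ 4: {7,8,9}  ✓accept
'b' @ 5: {7,8,9}  ✓accept
end set {7,8,9} — state 7 in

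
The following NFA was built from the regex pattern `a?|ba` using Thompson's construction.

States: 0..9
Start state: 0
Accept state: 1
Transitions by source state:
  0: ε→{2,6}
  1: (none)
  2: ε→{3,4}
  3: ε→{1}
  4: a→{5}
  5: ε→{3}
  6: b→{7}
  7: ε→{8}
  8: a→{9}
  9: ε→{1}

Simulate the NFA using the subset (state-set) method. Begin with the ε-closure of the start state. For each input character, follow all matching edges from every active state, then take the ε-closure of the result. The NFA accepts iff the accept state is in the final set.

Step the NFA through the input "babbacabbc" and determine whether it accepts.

initial (ε-close {0}): {0,1,2,3,4,6}
'b' @ 1: {7,8}
'a' @ 2: {1,9}  [accepting]
'b' @ 3: {}  — state set empty
rest 'bacabbc' ignored (set empty)
after full input: {}  (accept=1 not in)

Answer: REJECT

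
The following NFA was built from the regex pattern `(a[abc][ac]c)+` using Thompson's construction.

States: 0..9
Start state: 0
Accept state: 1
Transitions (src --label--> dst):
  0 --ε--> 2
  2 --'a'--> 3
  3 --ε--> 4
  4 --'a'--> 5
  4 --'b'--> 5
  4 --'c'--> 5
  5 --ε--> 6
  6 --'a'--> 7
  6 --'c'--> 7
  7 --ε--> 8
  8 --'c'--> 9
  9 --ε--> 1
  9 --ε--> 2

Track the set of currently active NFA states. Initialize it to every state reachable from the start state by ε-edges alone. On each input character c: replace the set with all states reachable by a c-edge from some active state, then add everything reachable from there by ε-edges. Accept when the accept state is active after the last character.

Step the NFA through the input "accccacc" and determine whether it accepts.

Answer: REJECT

Derivation:
S₀ = ε-closure({0}) = {0,2}
'a' @ 1: {3,4}
'c' @ 2: {5,6}
'c' @ 3: {7,8}
'c' @ 4: {1,2,9}  ✓accept
'c' @ 5: {}  — dead — no transitions
rest 'acc' ignored (set empty)
final: {}; accept 1 not in set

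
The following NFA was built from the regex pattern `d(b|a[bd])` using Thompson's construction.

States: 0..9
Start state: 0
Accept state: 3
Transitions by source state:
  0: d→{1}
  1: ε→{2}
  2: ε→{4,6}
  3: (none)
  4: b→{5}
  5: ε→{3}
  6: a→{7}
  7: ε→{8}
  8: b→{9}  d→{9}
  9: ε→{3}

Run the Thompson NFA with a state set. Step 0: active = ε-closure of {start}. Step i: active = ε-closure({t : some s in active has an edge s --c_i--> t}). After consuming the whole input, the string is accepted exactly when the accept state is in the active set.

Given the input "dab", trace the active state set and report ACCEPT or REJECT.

Answer: ACCEPT

Steps:
S₀ = ε-closure({0}) = {0}
'd' @ 1: {1,2,4,6}
'a' @ 2: {7,8}
'b' @ 3: {3,9}  (accept∈set)
end set {3,9} — state 3 in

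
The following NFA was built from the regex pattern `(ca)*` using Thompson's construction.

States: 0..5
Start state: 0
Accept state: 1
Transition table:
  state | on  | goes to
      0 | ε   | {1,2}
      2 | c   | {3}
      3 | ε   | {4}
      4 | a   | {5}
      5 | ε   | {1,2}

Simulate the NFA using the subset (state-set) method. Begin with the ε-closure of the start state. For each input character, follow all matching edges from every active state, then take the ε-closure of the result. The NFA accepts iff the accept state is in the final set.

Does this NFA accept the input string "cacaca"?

S₀ = ε-closure({0}) = {0,1,2}
'c' @ 1: {3,4}
'a' @ 2: {1,2,5}  [accepting]
'c' @ 3: {3,4}
'a' @ 4: {1,2,5}  [accepting]
'c' @ 5: {3,4}
'a' @ 6: {1,2,5}  [accepting]
end set {1,2,5} — state 1 in

Answer: ACCEPT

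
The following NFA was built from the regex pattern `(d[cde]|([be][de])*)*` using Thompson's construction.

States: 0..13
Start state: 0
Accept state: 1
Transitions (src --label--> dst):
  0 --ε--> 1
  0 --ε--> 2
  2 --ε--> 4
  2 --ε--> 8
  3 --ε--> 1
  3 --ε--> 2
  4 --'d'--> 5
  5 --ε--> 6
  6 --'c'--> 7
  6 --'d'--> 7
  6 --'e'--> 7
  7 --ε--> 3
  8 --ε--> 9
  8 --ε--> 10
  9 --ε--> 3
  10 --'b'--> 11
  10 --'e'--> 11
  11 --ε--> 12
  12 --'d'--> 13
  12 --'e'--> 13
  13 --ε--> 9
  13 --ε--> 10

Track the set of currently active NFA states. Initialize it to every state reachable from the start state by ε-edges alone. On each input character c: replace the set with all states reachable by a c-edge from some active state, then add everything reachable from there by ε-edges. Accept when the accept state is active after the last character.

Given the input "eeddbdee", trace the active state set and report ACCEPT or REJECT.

Answer: ACCEPT

Steps:
initial (ε-close {0}): {0,1,2,3,4,8,9,10}
'e' @ 1: {11,12}
'e' @ 2: {1,2,3,4,8,9,10,13}  [accepting]
'd' @ 3: {5,6}
'd' @ 4: {1,2,3,4,7,8,9,10}  [accepting]
'b' @ 5: {11,12}
'd' @ 6: {1,2,3,4,8,9,10,13}  [accepting]
'e' @ 7: {11,12}
'e' @ 8: {1,2,3,4,8,9,10,13}  [accepting]
end set {1,2,3,4,8,9,10,13} — state 1 in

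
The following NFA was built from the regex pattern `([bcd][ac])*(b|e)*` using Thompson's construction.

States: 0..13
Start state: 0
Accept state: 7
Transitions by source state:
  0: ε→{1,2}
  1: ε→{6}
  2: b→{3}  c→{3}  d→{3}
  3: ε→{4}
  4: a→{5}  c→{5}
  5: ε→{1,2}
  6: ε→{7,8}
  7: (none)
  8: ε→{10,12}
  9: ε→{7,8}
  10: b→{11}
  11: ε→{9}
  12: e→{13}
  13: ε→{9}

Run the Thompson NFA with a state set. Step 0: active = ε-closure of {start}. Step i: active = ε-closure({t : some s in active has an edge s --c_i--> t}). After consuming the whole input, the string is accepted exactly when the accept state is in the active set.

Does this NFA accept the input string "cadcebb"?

initial (ε-close {0}): {0,1,2,6,7,8,10,12}
'c' @ 1: {3,4}
'a' @ 2: {1,2,5,6,7,8,10,12}  [accepting]
'd' @ 3: {3,4}
'c' @ 4: {1,2,5,6,7,8,10,12}  [accepting]
'e' @ 5: {7,8,9,10,12,13}  [accepting]
'b' @ 6: {7,8,9,10,11,12}  [accepting]
'b' @ 7: {7,8,9,10,11,12}  [accepting]
after full input: {7,8,9,10,11,12}  (accept=7 in)

Answer: ACCEPT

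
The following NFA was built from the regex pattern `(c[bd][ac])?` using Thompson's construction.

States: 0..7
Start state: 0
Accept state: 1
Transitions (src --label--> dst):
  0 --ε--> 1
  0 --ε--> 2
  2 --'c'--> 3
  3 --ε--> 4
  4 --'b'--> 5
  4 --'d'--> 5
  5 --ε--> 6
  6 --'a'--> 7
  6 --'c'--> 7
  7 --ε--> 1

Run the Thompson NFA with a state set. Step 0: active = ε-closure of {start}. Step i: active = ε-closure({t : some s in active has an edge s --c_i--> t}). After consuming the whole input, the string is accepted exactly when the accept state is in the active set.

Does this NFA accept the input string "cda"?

Answer: ACCEPT

Steps:
initial (ε-close {0}): {0,1,2}
'c' @ 1: {3,4}
'd' @ 2: {5,6}
'a' @ 3: {1,7}  (accept∈set)
after full input: {1,7}  (accept=1 in)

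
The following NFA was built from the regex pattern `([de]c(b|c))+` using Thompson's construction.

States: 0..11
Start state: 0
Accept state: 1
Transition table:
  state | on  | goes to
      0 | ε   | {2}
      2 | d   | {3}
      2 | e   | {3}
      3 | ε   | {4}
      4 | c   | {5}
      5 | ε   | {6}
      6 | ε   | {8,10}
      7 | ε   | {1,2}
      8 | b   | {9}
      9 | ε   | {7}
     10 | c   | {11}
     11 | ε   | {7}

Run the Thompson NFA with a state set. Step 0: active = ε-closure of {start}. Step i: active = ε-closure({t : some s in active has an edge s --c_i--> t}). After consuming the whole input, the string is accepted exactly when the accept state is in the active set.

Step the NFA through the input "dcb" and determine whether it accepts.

Answer: ACCEPT

Trace:
start: ε-closure({0}) = {0,2}
'd' @ 1: {3,4}
'c' @ 2: {5,6,8,10}
'b' @ 3: {1,2,7,9}  [accepting]
after full input: {1,2,7,9}  (accept=1 in)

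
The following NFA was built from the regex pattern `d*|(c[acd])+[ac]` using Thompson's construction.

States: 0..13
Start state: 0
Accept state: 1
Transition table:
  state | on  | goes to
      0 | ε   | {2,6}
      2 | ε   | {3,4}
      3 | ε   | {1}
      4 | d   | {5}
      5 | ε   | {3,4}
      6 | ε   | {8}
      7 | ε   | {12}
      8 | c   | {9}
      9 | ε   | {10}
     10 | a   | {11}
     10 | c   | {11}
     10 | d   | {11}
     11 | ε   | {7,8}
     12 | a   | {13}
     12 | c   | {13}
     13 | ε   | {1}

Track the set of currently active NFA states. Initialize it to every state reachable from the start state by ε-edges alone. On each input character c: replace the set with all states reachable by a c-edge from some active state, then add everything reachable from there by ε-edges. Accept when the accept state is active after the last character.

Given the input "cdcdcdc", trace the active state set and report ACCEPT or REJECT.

Answer: ACCEPT

Trace:
start: ε-closure({0}) = {0,1,2,3,4,6,8}
'c' @ 1: {9,10}
'd' @ 2: {7,8,11,12}
'c' @ 3: {1,9,10,13}  ✓accept
'd' @ 4: {7,8,11,12}
'c' @ 5: {1,9,10,13}  ✓accept
'd' @ 6: {7,8,11,12}
'c' @ 7: {1,9,10,13}  ✓accept
end set {1,9,10,13} — state 1 in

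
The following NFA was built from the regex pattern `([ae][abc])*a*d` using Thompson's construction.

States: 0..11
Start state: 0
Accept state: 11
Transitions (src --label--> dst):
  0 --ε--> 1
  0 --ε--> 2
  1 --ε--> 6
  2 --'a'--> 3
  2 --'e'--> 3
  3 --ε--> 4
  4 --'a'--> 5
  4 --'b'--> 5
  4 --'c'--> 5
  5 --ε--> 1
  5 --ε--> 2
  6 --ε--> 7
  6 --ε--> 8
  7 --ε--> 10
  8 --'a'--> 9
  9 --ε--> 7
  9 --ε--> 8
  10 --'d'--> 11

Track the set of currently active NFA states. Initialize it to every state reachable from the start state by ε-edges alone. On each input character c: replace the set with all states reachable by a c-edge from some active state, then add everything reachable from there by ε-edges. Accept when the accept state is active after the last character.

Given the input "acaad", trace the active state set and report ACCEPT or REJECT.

S₀ = ε-closure({0}) = {0,1,2,6,7,8,10}
'a' @ 1: {3,4,7,8,9,10}
'c' @ 2: {1,2,5,6,7,8,10}
'a' @ 3: {3,4,7,8,9,10}
'a' @ 4: {1,2,5,6,7,8,9,10}
'd' @ 5: {11}  ✓accept
end set {11} — state 11 in

Answer: ACCEPT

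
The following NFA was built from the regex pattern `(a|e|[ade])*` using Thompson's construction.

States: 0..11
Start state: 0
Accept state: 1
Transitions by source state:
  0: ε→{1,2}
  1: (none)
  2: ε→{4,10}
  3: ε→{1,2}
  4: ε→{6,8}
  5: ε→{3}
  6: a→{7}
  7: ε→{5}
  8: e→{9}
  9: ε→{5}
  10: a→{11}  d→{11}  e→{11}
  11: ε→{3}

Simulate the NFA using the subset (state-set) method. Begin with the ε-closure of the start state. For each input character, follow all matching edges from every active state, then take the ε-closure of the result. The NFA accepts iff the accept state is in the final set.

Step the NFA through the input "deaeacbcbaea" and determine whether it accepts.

S₀ = ε-closure({0}) = {0,1,2,4,6,8,10}
'd' @ 1: {1,2,3,4,6,8,10,11}  (accept∈set)
'e' @ 2: {1,2,3,4,5,6,8,9,10,11}  (accept∈set)
'a' @ 3: {1,2,3,4,5,6,7,8,10,11}  (accept∈set)
'e' @ 4: {1,2,3,4,5,6,8,9,10,11}  (accept∈set)
'a' @ 5: {1,2,3,4,5,6,7,8,10,11}  (accept∈set)
'c' @ 6: {}  — no active states
rest 'bcbaea' ignored (set empty)
after full input: {}  (accept=1 not in)

Answer: REJECT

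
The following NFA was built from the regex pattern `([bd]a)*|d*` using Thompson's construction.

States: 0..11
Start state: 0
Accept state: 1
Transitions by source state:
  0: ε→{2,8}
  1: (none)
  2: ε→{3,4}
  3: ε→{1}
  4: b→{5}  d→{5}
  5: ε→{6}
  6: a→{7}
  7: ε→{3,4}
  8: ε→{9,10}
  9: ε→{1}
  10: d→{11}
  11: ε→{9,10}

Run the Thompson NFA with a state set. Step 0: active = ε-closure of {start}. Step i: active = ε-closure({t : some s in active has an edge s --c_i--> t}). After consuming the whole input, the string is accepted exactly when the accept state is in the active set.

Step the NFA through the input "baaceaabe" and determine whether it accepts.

initial (ε-close {0}): {0,1,2,3,4,8,9,10}
'b' @ 1: {5,6}
'a' @ 2: {1,3,4,7}  ✓accept
'a' @ 3: {}  — dead — no transitions
rest 'ceaabe' ignored (set empty)
after full input: {}  (accept=1 not in)

Answer: REJECT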